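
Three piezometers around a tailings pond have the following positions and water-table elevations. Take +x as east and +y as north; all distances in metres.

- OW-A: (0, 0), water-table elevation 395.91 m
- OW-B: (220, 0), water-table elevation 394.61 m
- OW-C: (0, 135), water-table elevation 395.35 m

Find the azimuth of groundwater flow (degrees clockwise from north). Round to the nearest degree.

∂h/∂x = (394.61 − 395.91) / (220 − 0) = -0.005909
∂h/∂y = (395.35 − 395.91) / (135 − 0) = -0.004148
Flow direction (−∇h) has components (+0.005909 E, +0.004148 N).
Azimuth = atan2(E, N) = atan2(+0.005909, +0.004148) = 54.9° ≈ 055°.

055°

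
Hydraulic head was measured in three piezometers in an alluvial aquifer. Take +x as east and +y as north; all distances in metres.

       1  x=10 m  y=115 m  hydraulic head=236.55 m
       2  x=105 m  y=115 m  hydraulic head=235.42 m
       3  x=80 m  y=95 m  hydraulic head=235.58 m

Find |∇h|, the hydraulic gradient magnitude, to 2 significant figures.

0.014

With h = a·x + b·y + c and 1 as origin, the differences give:
  95·a + 0·b = -1.13
  70·a + (-20)·b = -0.97
Eliminate b (×(-20) and ×0, subtract): -1900·a = 22.600 → a = ∂h/∂x = -0.01189
Back-substitute: b = ∂h/∂y = +0.006868.
|∇h| = √(-0.01189² + 0.006868²) = 0.01373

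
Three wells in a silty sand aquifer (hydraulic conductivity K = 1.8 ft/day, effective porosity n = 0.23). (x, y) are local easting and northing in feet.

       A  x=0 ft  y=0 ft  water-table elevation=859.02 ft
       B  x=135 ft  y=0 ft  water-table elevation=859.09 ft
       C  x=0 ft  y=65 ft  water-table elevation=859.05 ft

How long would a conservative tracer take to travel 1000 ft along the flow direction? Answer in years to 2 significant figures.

∂h/∂x = (859.09 − 859.02) / (135 − 0) = +0.0005185
∂h/∂y = (859.05 − 859.02) / (65 − 0) = +0.0004615
|∇h| = √(0.0005185² + 0.0004615²) = 0.0006941
Seepage velocity v = K·i/n = 1.8 × 0.0006941 / 0.23 = 0.005432 ft/day.
t = 1000 / 0.005432 = 1.841e+05 days = 504 years.

500 years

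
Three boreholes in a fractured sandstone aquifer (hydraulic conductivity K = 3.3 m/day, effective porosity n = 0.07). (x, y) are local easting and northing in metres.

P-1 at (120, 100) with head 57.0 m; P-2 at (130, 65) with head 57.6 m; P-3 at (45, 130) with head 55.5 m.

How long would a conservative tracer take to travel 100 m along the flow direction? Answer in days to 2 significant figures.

110 days

Taking P-1 as reference: P-2−P-1 = (10, -35, +0.6); P-3−P-1 = (-75, 30, -1.5).
Solve a·Δx + b·Δy = Δh: det = 10·30 − (-75)·(-35) = -2325.
∂h/∂x = [(+0.6)·30 − (-1.5)·(-35)] / -2325 = +0.01484
∂h/∂y = [10·(-1.5) − (-75)·(+0.6)] / -2325 = -0.01290
|∇h| = √(0.01484² + -0.01290²) = 0.01966
Seepage velocity v = K·i/n = 3.3 × 0.01966 / 0.07 = 0.9268 m/day.
t = 100 / 0.9268 = 107.9 days.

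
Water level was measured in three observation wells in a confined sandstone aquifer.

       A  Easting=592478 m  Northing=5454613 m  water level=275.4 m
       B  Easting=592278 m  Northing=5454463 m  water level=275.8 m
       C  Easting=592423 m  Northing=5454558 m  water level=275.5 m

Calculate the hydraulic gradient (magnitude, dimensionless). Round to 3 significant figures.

0.00265

Three-point gradient (reference A): Δ to B = (-200, -150, +0.4), Δ to C = (-55, -55, +0.1).
∂h/∂x = -0.002545, ∂h/∂y = +0.0007273 (det = 2750).
|∇h| = √(-0.002545² + 0.0007273²) = 0.002647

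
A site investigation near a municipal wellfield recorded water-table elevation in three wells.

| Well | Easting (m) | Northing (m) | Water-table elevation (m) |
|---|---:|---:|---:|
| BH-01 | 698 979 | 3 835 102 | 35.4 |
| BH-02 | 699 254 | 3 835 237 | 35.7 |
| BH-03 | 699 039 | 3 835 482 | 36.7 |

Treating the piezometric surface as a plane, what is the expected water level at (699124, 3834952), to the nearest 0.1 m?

Differences from BH-01: to BH-02 (Δx, Δy, Δh) = (275, 135, +0.3); to BH-03 = (60, 380, +1.3).
Solve a·Δx + b·Δy = Δh: det = 275·380 − 60·135 = 96400.
∂h/∂x = [(+0.3)·380 − (+1.3)·135] / 96400 = -0.0006380
∂h/∂y = [275·(+1.3) − 60·(+0.3)] / 96400 = +0.003522
h(699124, 3834952) = 35.4 + (-0.0006380)·(145) + (+0.003522)·(-150) = 35.4 -0.093 -0.528 = 34.779 m.

34.8 m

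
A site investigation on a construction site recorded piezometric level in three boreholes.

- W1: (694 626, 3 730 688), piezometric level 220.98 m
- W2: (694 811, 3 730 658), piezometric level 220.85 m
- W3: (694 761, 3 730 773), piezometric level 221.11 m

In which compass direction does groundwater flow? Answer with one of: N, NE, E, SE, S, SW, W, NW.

S

Three-point gradient (reference W1): Δ to W2 = (185, -30, -0.13), Δ to W3 = (135, 85, +0.13).
∂h/∂x = -0.0003616, ∂h/∂y = +0.002104 (det = 19775).
Flow = −∇h = (+0.0003616 east, -0.002104 north), which points south.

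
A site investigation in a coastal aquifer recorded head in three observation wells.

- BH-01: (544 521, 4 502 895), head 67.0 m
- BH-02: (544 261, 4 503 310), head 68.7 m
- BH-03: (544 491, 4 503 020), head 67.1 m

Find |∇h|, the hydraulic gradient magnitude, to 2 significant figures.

0.0086

Differences from BH-01: to BH-02 (Δx, Δy, Δh) = (-260, 415, +1.7); to BH-03 = (-30, 125, +0.1).
Determinant of the coordinate differences = (-260)·125 − (-30)·415 = -20050.
∂h/∂x = [(+1.7)·125 − (+0.1)·415] / -20050 = -0.008529
∂h/∂y = [(-260)·(+0.1) − (-30)·(+1.7)] / -20050 = -0.001247
|∇h| = √(-0.008529² + -0.001247²) = 0.00862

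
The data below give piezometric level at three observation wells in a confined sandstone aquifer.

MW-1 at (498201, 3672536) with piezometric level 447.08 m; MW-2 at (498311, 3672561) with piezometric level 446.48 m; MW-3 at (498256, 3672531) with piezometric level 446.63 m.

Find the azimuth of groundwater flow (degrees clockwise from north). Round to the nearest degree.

139°

With h = a·x + b·y + c and MW-1 as origin, the differences give:
  110·a + 25·b = -0.60
  55·a + (-5)·b = -0.45
Eliminate b (×(-5) and ×25, subtract): -1925·a = 14.250 → a = ∂h/∂x = -0.007403
Back-substitute: b = ∂h/∂y = +0.008571.
Flow direction (−∇h) has components (+0.007403 E, -0.008571 N).
Azimuth = atan2(E, N) = atan2(+0.007403, -0.008571) = 139.2° ≈ 139°.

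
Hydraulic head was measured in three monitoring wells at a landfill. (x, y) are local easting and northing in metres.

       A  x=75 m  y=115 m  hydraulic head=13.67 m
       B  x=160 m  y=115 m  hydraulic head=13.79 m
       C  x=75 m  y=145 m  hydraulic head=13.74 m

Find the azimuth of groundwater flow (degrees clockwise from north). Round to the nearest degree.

Taking A as reference: B−A = (85, 0, +0.12); C−A = (0, 30, +0.07).
Solve a·Δx + b·Δy = Δh: det = 85·30 − 0·0 = 2550.
∂h/∂x = [(+0.12)·30 − (+0.07)·0] / 2550 = +0.001412
∂h/∂y = [85·(+0.07) − 0·(+0.12)] / 2550 = +0.002333
Flow direction (−∇h) has components (-0.001412 E, -0.002333 N).
Azimuth = atan2(E, N) = atan2(-0.001412, -0.002333) = 211.2° ≈ 211°.

211°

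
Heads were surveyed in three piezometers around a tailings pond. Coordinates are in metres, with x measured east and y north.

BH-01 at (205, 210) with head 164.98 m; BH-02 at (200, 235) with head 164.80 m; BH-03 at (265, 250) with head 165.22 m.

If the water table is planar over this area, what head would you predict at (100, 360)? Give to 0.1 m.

163.3 m

Taking BH-01 as reference: BH-02−BH-01 = (-5, 25, -0.18); BH-03−BH-01 = (60, 40, +0.24).
Solve a·Δx + b·Δy = Δh: det = (-5)·40 − 60·25 = -1700.
∂h/∂x = [(-0.18)·40 − (+0.24)·25] / -1700 = +0.007765
∂h/∂y = [(-5)·(+0.24) − 60·(-0.18)] / -1700 = -0.005647
h(100, 360) = 164.98 + (+0.007765)·(-105) + (-0.005647)·(150) = 164.98 -0.815 -0.847 = 163.318 m.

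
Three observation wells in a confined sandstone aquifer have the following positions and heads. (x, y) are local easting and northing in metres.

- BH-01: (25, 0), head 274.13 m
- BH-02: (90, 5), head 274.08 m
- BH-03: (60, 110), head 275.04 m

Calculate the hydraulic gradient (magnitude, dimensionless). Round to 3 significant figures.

0.00885

Three-point gradient (reference BH-01): Δ to BH-02 = (65, 5, -0.05), Δ to BH-03 = (35, 110, +0.91).
∂h/∂x = -0.001441, ∂h/∂y = +0.008731 (det = 6975).
|∇h| = √(-0.001441² + 0.008731²) = 0.008849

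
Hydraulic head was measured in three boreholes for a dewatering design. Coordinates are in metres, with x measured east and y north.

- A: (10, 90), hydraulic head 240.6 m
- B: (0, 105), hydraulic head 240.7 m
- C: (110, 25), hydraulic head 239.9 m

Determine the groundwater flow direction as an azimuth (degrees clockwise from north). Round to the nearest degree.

With h = a·x + b·y + c and A as origin, the differences give:
  (-10)·a + 15·b = +0.1
  100·a + (-65)·b = -0.7
Eliminate b (×(-65) and ×15, subtract): -850·a = 4.00 → a = ∂h/∂x = -0.004706
Back-substitute: b = ∂h/∂y = +0.003529.
Flow direction (−∇h) has components (+0.004706 E, -0.003529 N).
Azimuth = atan2(E, N) = atan2(+0.004706, -0.003529) = 126.9° ≈ 127°.

127°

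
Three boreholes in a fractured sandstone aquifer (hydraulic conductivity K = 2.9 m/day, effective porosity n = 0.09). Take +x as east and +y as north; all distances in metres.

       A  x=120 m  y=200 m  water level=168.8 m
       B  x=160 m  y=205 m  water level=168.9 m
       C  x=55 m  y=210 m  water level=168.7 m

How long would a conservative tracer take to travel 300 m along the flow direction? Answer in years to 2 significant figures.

Taking A as reference: B−A = (40, 5, +0.1); C−A = (-65, 10, -0.1).
Determinant of the coordinate differences = 40·10 − (-65)·5 = 725.
∂h/∂x = [(+0.1)·10 − (-0.1)·5] / 725 = +0.002069
∂h/∂y = [40·(-0.1) − (-65)·(+0.1)] / 725 = +0.003448
|∇h| = √(0.002069² + 0.003448²) = 0.004021
Seepage velocity v = K·i/n = 2.9 × 0.004021 / 0.09 = 0.1296 m/day.
t = 300 / 0.1296 = 2315 days = 6.34 years.

6.3 years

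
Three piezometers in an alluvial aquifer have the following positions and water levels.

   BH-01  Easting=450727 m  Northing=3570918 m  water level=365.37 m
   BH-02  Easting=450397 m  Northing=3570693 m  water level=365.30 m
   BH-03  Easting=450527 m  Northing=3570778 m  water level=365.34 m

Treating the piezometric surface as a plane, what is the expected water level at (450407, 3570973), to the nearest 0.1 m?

Differences from BH-01: to BH-02 (Δx, Δy, Δh) = (-330, -225, -0.07); to BH-03 = (-200, -140, -0.03).
Determinant of the coordinate differences = (-330)·(-140) − (-200)·(-225) = 1200.
∂h/∂x = [(-0.07)·(-140) − (-0.03)·(-225)] / 1200 = +0.002542
∂h/∂y = [(-330)·(-0.03) − (-200)·(-0.07)] / 1200 = -0.003417
h(450407, 3570973) = 365.37 + (+0.002542)·(-320) + (-0.003417)·(55) = 365.37 -0.813 -0.188 = 364.369 m.

364.4 m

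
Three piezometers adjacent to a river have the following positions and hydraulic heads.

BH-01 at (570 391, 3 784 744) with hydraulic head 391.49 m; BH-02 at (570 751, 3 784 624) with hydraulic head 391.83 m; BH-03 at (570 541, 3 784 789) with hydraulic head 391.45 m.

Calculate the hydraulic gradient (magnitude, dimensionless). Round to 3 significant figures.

Taking BH-01 as reference: BH-02−BH-01 = (360, -120, +0.34); BH-03−BH-01 = (150, 45, -0.04).
Determinant of the coordinate differences = 360·45 − 150·(-120) = 34200.
∂h/∂x = [(+0.34)·45 − (-0.04)·(-120)] / 34200 = +0.0003070
∂h/∂y = [360·(-0.04) − 150·(+0.34)] / 34200 = -0.001912
|∇h| = √(0.0003070² + -0.001912²) = 0.001936

0.00194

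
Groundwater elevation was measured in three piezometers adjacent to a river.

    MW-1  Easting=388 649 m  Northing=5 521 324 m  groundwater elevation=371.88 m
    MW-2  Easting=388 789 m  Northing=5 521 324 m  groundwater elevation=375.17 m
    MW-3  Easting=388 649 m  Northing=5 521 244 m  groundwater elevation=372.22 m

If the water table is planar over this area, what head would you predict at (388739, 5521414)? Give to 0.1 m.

∂h/∂x = (375.17 − 371.88) / (388789 − 388649) = +0.02350
∂h/∂y = (372.22 − 371.88) / (5521244 − 5521324) = -0.004250
h(388739, 5521414) = 371.88 + (+0.02350)·(90) + (-0.004250)·(90) = 371.88 +2.115 -0.383 = 373.612 m.

373.6 m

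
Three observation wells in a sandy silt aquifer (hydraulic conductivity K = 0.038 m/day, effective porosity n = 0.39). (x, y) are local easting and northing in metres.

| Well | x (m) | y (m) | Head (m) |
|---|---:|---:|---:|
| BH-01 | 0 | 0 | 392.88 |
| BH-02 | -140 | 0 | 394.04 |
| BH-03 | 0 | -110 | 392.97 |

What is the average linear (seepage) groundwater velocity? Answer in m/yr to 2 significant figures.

0.30 m/yr

∂h/∂x = (394.04 − 392.88) / (-140 − 0) = -0.008286
∂h/∂y = (392.97 − 392.88) / (-110 − 0) = -0.0008182
|∇h| = √(-0.008286² + -0.0008182²) = 0.008326
Seepage velocity v = K·i/n = 0.038 × 0.008326 / 0.39 = 0.0008113 m/day = 0.2963 m/yr.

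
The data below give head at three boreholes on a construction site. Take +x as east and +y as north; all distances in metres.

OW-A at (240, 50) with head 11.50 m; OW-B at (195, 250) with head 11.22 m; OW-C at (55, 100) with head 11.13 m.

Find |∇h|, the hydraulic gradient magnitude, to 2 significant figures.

0.0020

With h = a·x + b·y + c and OW-A as origin, the differences give:
  (-45)·a + 200·b = -0.28
  (-185)·a + 50·b = -0.37
Eliminate b (×50 and ×200, subtract): 34750·a = 60.000 → a = ∂h/∂x = +0.001727
Back-substitute: b = ∂h/∂y = -0.001012.
|∇h| = √(0.001727² + -0.001012²) = 0.002002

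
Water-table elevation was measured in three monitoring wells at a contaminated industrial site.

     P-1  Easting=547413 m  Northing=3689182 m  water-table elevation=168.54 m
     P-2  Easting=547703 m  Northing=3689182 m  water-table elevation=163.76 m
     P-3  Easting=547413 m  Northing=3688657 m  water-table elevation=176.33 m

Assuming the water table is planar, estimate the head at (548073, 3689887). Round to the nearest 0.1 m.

∂h/∂x = (163.76 − 168.54) / (547703 − 547413) = -0.01648
∂h/∂y = (176.33 − 168.54) / (3688657 − 3689182) = -0.01484
h(548073, 3689887) = 168.54 + (-0.01648)·(660) + (-0.01484)·(705) = 168.54 -10.879 -10.461 = 147.201 m.

147.2 m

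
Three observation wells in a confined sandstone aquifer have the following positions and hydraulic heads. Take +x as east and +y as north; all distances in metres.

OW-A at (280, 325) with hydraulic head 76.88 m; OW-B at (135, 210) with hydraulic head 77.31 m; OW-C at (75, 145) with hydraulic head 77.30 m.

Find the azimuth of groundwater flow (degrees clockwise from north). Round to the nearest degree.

133°

With h = a·x + b·y + c and OW-A as origin, the differences give:
  (-145)·a + (-115)·b = +0.43
  (-205)·a + (-180)·b = +0.42
Eliminate b (×(-180) and ×(-115), subtract): 2525·a = -29.100 → a = ∂h/∂x = -0.01152
Back-substitute: b = ∂h/∂y = +0.01079.
Flow direction (−∇h) has components (+0.01152 E, -0.01079 N).
Azimuth = atan2(E, N) = atan2(+0.01152, -0.01079) = 133.1° ≈ 133°.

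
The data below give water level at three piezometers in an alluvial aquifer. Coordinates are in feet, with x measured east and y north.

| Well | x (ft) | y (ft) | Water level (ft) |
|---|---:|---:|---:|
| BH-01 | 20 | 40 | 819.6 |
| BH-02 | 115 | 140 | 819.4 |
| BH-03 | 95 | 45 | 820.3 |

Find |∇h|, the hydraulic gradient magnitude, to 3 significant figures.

0.0154

With h = a·x + b·y + c and BH-01 as origin, the differences give:
  95·a + 100·b = -0.2
  75·a + 5·b = +0.7
Eliminate b (×5 and ×100, subtract): -7025·a = -71.00 → a = ∂h/∂x = +0.01011
Back-substitute: b = ∂h/∂y = -0.01160.
|∇h| = √(0.01011² + -0.01160²) = 0.01539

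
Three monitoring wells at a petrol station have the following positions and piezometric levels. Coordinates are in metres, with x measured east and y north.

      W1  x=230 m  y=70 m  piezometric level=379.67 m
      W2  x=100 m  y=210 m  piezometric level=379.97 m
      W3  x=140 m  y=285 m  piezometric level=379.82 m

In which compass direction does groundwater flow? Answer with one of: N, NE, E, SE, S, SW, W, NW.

Differences from W1: to W2 (Δx, Δy, Δh) = (-130, 140, +0.30); to W3 = (-90, 215, +0.15).
Determinant of the coordinate differences = (-130)·215 − (-90)·140 = -15350.
∂h/∂x = [(+0.30)·215 − (+0.15)·140] / -15350 = -0.002834
∂h/∂y = [(-130)·(+0.15) − (-90)·(+0.30)] / -15350 = -0.0004886
Flow = −∇h = (+0.002834 east, +0.0004886 north), which points east.

E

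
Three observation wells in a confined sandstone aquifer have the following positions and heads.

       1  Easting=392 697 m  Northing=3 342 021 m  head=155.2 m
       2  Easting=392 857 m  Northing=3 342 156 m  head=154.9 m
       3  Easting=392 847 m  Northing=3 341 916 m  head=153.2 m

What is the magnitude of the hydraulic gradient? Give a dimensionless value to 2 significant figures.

0.011

Differences from 1: to 2 (Δx, Δy, Δh) = (160, 135, -0.3); to 3 = (150, -105, -2.0).
Determinant of the coordinate differences = 160·(-105) − 150·135 = -37050.
∂h/∂x = [(-0.3)·(-105) − (-2.0)·135] / -37050 = -0.008138
∂h/∂y = [160·(-2.0) − 150·(-0.3)] / -37050 = +0.007422
|∇h| = √(-0.008138² + 0.007422²) = 0.01101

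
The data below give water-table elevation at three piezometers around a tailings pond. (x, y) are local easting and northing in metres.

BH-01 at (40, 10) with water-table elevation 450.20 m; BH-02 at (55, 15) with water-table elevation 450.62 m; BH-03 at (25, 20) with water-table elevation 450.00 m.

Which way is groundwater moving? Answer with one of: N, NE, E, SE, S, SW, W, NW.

SW

Taking BH-01 as reference: BH-02−BH-01 = (15, 5, +0.42); BH-03−BH-01 = (-15, 10, -0.20).
Determinant of the coordinate differences = 15·10 − (-15)·5 = 225.
∂h/∂x = [(+0.42)·10 − (-0.20)·5] / 225 = +0.02311
∂h/∂y = [15·(-0.20) − (-15)·(+0.42)] / 225 = +0.01467
Flow = −∇h = (-0.02311 east, -0.01467 north), which points southwest.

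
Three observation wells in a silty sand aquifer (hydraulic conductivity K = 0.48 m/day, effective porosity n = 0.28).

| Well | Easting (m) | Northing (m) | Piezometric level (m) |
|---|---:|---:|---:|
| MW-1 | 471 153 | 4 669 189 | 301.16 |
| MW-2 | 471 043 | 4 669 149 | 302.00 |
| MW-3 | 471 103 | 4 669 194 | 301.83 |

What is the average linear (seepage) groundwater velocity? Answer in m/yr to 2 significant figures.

11 m/yr

Taking MW-1 as reference: MW-2−MW-1 = (-110, -40, +0.84); MW-3−MW-1 = (-50, 5, +0.67).
Solve a·Δx + b·Δy = Δh: det = (-110)·5 − (-50)·(-40) = -2550.
∂h/∂x = [(+0.84)·5 − (+0.67)·(-40)] / -2550 = -0.01216
∂h/∂y = [(-110)·(+0.67) − (-50)·(+0.84)] / -2550 = +0.01243
|∇h| = √(-0.01216² + 0.01243²) = 0.01739
Seepage velocity v = K·i/n = 0.48 × 0.01739 / 0.28 = 0.02981 m/day = 10.89 m/yr.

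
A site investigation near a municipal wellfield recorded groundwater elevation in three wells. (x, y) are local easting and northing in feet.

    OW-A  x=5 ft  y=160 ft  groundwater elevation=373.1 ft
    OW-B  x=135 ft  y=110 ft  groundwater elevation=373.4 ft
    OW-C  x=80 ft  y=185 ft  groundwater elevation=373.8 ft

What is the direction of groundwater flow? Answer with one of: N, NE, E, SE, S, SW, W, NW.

SW

Differences from OW-A: to OW-B (Δx, Δy, Δh) = (130, -50, +0.3); to OW-C = (75, 25, +0.7).
Solve a·Δx + b·Δy = Δh: det = 130·25 − 75·(-50) = 7000.
∂h/∂x = [(+0.3)·25 − (+0.7)·(-50)] / 7000 = +0.006071
∂h/∂y = [130·(+0.7) − 75·(+0.3)] / 7000 = +0.009786
Flow = −∇h = (-0.006071 east, -0.009786 north), which points southwest.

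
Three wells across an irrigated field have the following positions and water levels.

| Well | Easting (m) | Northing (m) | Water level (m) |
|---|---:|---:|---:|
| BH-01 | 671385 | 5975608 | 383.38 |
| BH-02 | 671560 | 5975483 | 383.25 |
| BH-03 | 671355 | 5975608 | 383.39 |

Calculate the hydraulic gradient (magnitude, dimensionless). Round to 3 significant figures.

0.000663

Differences from BH-01: to BH-02 (Δx, Δy, Δh) = (175, -125, -0.13); to BH-03 = (-30, 0, +0.01).
Determinant of the coordinate differences = 175·0 − (-30)·(-125) = -3750.
∂h/∂x = [(-0.13)·0 − (+0.01)·(-125)] / -3750 = -0.0003333
∂h/∂y = [175·(+0.01) − (-30)·(-0.13)] / -3750 = +0.0005733
|∇h| = √(-0.0003333² + 0.0005733²) = 0.0006631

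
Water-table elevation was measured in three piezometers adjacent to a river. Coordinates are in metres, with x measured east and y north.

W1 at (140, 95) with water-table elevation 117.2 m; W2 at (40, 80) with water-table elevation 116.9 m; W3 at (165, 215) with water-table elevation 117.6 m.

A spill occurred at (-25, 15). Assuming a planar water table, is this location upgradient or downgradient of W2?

downgradient

Differences from W1: to W2 (Δx, Δy, Δh) = (-100, -15, -0.3); to W3 = (25, 120, +0.4).
Determinant of the coordinate differences = (-100)·120 − 25·(-15) = -11625.
∂h/∂x = [(-0.3)·120 − (+0.4)·(-15)] / -11625 = +0.002581
∂h/∂y = [(-100)·(+0.4) − 25·(-0.3)] / -11625 = +0.002796
Head at (-25, 15) = 117.2 + (+0.002581)·(-165) + (+0.002796)·(-80) = 116.55 m.
That is lower than the 116.9 m at W2, so the point is downgradient.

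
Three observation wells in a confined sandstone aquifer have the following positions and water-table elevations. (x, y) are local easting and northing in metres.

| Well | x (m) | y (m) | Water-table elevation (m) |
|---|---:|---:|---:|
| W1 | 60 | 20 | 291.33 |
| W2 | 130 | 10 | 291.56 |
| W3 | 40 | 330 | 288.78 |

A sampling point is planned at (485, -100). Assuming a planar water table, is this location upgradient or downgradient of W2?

Differences from W1: to W2 (Δx, Δy, Δh) = (70, -10, +0.23); to W3 = (-20, 310, -2.55).
Determinant of the coordinate differences = 70·310 − (-20)·(-10) = 21500.
∂h/∂x = [(+0.23)·310 − (-2.55)·(-10)] / 21500 = +0.002130
∂h/∂y = [70·(-2.55) − (-20)·(+0.23)] / 21500 = -0.008088
Head at (485, -100) = 291.33 + (+0.002130)·(425) + (-0.008088)·(-120) = 293.21 m.
That is higher than the 291.56 m at W2, so the point is upgradient.

upgradient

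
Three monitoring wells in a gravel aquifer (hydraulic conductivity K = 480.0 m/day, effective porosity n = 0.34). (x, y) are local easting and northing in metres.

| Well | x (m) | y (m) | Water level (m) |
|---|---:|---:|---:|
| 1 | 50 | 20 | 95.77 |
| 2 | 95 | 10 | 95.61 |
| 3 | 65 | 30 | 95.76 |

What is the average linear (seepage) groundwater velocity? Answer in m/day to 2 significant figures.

6.1 m/day

With h = a·x + b·y + c and 1 as origin, the differences give:
  45·a + (-10)·b = -0.16
  15·a + 10·b = -0.01
Eliminate b (×10 and ×(-10), subtract): 600·a = -1.700 → a = ∂h/∂x = -0.002833
Back-substitute: b = ∂h/∂y = +0.003250.
|∇h| = √(-0.002833² + 0.003250²) = 0.004311
Seepage velocity v = K·i/n = 480.0 × 0.004311 / 0.34 = 6.086 m/day.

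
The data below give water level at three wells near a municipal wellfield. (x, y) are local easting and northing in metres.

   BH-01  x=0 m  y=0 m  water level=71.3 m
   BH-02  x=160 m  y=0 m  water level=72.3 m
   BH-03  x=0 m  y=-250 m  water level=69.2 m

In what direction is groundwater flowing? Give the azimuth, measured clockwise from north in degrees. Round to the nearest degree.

∂h/∂x = (72.3 − 71.3) / (160 − 0) = +0.006250
∂h/∂y = (69.2 − 71.3) / (-250 − 0) = +0.008400
Flow direction (−∇h) has components (-0.006250 E, -0.008400 N).
Azimuth = atan2(E, N) = atan2(-0.006250, -0.008400) = 216.7° ≈ 217°.

217°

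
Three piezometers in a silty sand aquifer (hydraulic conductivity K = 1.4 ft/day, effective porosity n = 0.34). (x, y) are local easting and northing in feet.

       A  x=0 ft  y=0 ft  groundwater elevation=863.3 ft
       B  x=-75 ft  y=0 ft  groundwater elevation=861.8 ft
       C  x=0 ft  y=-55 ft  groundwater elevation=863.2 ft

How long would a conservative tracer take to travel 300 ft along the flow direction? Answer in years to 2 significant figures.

∂h/∂x = (861.8 − 863.3) / (-75 − 0) = +0.02000
∂h/∂y = (863.2 − 863.3) / (-55 − 0) = +0.001818
|∇h| = √(0.02000² + 0.001818²) = 0.02008
Seepage velocity v = K·i/n = 1.4 × 0.02008 / 0.34 = 0.08268 ft/day.
t = 300 / 0.08268 = 3628 days = 9.93 years.

9.9 years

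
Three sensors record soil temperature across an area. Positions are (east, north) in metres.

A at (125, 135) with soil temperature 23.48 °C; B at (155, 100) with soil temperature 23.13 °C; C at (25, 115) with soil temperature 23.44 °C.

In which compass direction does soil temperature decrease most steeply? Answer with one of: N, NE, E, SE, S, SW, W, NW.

S

With T = a·x + b·y + c and A as origin, the differences give:
  30·a + (-35)·b = -0.35
  (-100)·a + (-20)·b = -0.04
Eliminate b (×(-20) and ×(-35), subtract): -4100·a = 5.600 → a = ∂T/∂x = -0.001366
Back-substitute: b = ∂T/∂y = +0.008829.
Steepest decrease is along −∇f = (+0.001366 E, -0.008829 N) → south.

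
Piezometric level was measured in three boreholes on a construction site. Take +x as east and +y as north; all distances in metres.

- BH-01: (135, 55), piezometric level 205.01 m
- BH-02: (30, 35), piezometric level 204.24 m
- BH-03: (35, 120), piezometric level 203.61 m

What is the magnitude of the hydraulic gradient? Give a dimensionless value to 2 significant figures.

Taking BH-01 as reference: BH-02−BH-01 = (-105, -20, -0.77); BH-03−BH-01 = (-100, 65, -1.40).
Solve a·Δx + b·Δy = Δh: det = (-105)·65 − (-100)·(-20) = -8825.
∂h/∂x = [(-0.77)·65 − (-1.40)·(-20)] / -8825 = +0.008844
∂h/∂y = [(-105)·(-1.40) − (-100)·(-0.77)] / -8825 = -0.007932
|∇h| = √(0.008844² + -0.007932²) = 0.01188

0.012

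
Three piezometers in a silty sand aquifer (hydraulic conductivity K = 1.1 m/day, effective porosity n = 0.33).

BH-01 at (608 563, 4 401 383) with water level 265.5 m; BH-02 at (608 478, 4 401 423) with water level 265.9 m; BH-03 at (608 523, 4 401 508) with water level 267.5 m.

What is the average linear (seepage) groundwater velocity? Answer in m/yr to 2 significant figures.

21 m/yr

With h = a·x + b·y + c and BH-01 as origin, the differences give:
  (-85)·a + 40·b = +0.4
  (-40)·a + 125·b = +2.0
Eliminate b (×125 and ×40, subtract): -9025·a = -30.00 → a = ∂h/∂x = +0.003324
Back-substitute: b = ∂h/∂y = +0.01706.
|∇h| = √(0.003324² + 0.01706²) = 0.01738
Seepage velocity v = K·i/n = 1.1 × 0.01738 / 0.33 = 0.05793 m/day = 21.16 m/yr.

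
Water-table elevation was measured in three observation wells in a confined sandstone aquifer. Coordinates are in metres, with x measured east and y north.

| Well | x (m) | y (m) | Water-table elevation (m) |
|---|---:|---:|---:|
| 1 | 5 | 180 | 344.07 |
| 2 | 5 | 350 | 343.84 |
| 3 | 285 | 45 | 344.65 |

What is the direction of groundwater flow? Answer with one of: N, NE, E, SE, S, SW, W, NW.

NW

Differences from 1: to 2 (Δx, Δy, Δh) = (0, 170, -0.23); to 3 = (280, -135, +0.58).
Solve a·Δx + b·Δy = Δh: det = 0·(-135) − 280·170 = -47600.
∂h/∂x = [(-0.23)·(-135) − (+0.58)·170] / -47600 = +0.001419
∂h/∂y = [0·(+0.58) − 280·(-0.23)] / -47600 = -0.001353
Flow = −∇h = (-0.001419 east, +0.001353 north), which points northwest.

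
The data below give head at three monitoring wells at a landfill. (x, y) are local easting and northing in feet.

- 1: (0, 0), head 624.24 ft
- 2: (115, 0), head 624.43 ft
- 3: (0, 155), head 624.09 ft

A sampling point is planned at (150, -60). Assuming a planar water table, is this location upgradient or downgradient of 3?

upgradient

∂h/∂x = (624.43 − 624.24) / (115 − 0) = +0.001652
∂h/∂y = (624.09 − 624.24) / (155 − 0) = -0.0009677
Head at (150, -60) = 624.24 + (+0.001652)·(150) + (-0.0009677)·(-60) = 624.55 ft.
That is higher than the 624.09 ft at 3, so the point is upgradient.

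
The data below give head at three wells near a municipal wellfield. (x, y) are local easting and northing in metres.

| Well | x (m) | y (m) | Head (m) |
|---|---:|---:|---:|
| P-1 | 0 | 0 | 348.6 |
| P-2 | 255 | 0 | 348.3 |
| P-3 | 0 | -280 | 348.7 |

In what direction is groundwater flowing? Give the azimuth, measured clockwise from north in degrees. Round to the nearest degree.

073°

∂h/∂x = (348.3 − 348.6) / (255 − 0) = -0.001176
∂h/∂y = (348.7 − 348.6) / (-280 − 0) = -0.0003571
Flow direction (−∇h) has components (+0.001176 E, +0.0003571 N).
Azimuth = atan2(E, N) = atan2(+0.001176, +0.0003571) = 73.1° ≈ 073°.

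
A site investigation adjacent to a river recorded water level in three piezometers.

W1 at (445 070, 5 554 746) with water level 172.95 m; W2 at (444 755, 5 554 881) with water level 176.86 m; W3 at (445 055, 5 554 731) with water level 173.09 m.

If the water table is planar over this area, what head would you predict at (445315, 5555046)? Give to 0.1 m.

With h = a·x + b·y + c and W1 as origin, the differences give:
  (-315)·a + 135·b = +3.91
  (-15)·a + (-15)·b = +0.14
Eliminate b (×(-15) and ×135, subtract): 6750·a = -77.550 → a = ∂h/∂x = -0.01149
Back-substitute: b = ∂h/∂y = +0.002156.
h(445315, 5555046) = 172.95 + (-0.01149)·(245) + (+0.002156)·(300) = 172.95 -2.815 +0.647 = 170.782 m.

170.8 m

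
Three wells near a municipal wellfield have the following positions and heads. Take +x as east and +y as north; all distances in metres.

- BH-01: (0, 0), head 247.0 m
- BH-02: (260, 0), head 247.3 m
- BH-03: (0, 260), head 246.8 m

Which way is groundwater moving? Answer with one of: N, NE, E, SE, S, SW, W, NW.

NW

∂h/∂x = (247.3 − 247.0) / (260 − 0) = +0.001154
∂h/∂y = (246.8 − 247.0) / (260 − 0) = -0.0007692
Flow = −∇h = (-0.001154 east, +0.0007692 north), which points northwest.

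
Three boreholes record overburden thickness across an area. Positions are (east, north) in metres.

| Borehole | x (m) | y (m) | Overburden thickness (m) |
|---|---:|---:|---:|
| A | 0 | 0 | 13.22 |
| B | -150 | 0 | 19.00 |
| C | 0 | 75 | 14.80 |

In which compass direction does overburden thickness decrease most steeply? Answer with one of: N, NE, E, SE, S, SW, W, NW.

SE

∂d/∂x = (19.00 − 13.22) / (-150 − 0) = -0.03853
∂d/∂y = (14.80 − 13.22) / (75 − 0) = +0.02107
Steepest decrease is along −∇f = (+0.03853 E, -0.02107 N) → southeast.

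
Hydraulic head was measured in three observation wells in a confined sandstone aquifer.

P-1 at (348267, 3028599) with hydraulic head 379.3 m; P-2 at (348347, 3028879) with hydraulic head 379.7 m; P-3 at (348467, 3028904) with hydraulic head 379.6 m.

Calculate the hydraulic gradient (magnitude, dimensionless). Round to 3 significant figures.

0.00214

Taking P-1 as reference: P-2−P-1 = (80, 280, +0.4); P-3−P-1 = (200, 305, +0.3).
Determinant of the coordinate differences = 80·305 − 200·280 = -31600.
∂h/∂x = [(+0.4)·305 − (+0.3)·280] / -31600 = -0.001203
∂h/∂y = [80·(+0.3) − 200·(+0.4)] / -31600 = +0.001772
|∇h| = √(-0.001203² + 0.001772²) = 0.002142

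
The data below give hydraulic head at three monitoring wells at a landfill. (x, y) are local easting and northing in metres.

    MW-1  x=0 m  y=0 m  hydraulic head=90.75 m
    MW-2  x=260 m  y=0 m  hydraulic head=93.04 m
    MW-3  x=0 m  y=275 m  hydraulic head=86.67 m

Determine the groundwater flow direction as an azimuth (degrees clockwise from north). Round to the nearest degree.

329°

∂h/∂x = (93.04 − 90.75) / (260 − 0) = +0.008808
∂h/∂y = (86.67 − 90.75) / (275 − 0) = -0.01484
Flow direction (−∇h) has components (-0.008808 E, +0.01484 N).
Azimuth = atan2(E, N) = atan2(-0.008808, +0.01484) = 329.3° ≈ 329°.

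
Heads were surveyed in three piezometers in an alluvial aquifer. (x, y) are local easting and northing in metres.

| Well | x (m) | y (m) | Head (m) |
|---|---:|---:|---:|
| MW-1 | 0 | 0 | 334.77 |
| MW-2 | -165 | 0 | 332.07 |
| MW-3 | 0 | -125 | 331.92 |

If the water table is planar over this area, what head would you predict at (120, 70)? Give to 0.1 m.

∂h/∂x = (332.07 − 334.77) / (-165 − 0) = +0.01636
∂h/∂y = (331.92 − 334.77) / (-125 − 0) = +0.02280
h(120, 70) = 334.77 + (+0.01636)·(120) + (+0.02280)·(70) = 334.77 +1.964 +1.596 = 338.330 m.

338.3 m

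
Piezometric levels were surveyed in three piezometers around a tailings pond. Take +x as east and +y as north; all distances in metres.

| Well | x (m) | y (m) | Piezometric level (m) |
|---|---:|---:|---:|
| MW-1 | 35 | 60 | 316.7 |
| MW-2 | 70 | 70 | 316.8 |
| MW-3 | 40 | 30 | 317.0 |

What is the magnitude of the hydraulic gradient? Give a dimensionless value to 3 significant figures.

0.0106

Taking MW-1 as reference: MW-2−MW-1 = (35, 10, +0.1); MW-3−MW-1 = (5, -30, +0.3).
Determinant of the coordinate differences = 35·(-30) − 5·10 = -1100.
∂h/∂x = [(+0.1)·(-30) − (+0.3)·10] / -1100 = +0.005455
∂h/∂y = [35·(+0.3) − 5·(+0.1)] / -1100 = -0.009091
|∇h| = √(0.005455² + -0.009091²) = 0.0106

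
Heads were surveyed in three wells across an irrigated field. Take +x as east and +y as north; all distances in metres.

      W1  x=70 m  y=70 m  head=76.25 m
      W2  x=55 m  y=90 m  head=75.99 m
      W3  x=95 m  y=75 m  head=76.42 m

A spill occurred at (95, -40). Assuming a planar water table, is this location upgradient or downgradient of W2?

upgradient

Differences from W1: to W2 (Δx, Δy, Δh) = (-15, 20, -0.26); to W3 = (25, 5, +0.17).
Solve a·Δx + b·Δy = Δh: det = (-15)·5 − 25·20 = -575.
∂h/∂x = [(-0.26)·5 − (+0.17)·20] / -575 = +0.008174
∂h/∂y = [(-15)·(+0.17) − 25·(-0.26)] / -575 = -0.006870
Head at (95, -40) = 76.25 + (+0.008174)·(25) + (-0.006870)·(-110) = 77.21 m.
That is higher than the 75.99 m at W2, so the point is upgradient.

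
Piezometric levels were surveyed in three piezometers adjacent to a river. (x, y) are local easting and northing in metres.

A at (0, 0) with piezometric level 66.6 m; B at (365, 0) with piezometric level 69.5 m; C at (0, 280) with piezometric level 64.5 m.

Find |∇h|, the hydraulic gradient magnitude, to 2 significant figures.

0.011

∂h/∂x = (69.5 − 66.6) / (365 − 0) = +0.007945
∂h/∂y = (64.5 − 66.6) / (280 − 0) = -0.007500
|∇h| = √(0.007945² + -0.007500²) = 0.01093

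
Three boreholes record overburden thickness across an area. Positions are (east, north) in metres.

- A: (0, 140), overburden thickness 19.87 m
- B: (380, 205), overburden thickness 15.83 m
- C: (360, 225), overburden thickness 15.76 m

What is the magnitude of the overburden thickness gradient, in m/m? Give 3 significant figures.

Differences from A: to B (Δx, Δy, Δh) = (380, 65, -4.04); to C = (360, 85, -4.11).
Solve a·Δx + b·Δy = Δd: det = 380·85 − 360·65 = 8900.
∂d/∂x = [(-4.04)·85 − (-4.11)·65] / 8900 = -0.008567
∂d/∂y = [380·(-4.11) − 360·(-4.04)] / 8900 = -0.01207
|∇f| = √(-0.008567² + -0.01207²) = 0.0148 m/m

0.0148 m/m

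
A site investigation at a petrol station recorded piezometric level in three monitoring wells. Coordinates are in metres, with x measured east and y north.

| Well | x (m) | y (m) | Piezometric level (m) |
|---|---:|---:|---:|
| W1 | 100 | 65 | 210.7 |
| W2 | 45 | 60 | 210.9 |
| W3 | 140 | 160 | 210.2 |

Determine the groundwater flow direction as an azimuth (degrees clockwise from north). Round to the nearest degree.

With h = a·x + b·y + c and W1 as origin, the differences give:
  (-55)·a + (-5)·b = +0.2
  40·a + 95·b = -0.5
Eliminate b (×95 and ×(-5), subtract): -5025·a = 16.50 → a = ∂h/∂x = -0.003284
Back-substitute: b = ∂h/∂y = -0.003881.
Flow direction (−∇h) has components (+0.003284 E, +0.003881 N).
Azimuth = atan2(E, N) = atan2(+0.003284, +0.003881) = 40.2° ≈ 040°.

040°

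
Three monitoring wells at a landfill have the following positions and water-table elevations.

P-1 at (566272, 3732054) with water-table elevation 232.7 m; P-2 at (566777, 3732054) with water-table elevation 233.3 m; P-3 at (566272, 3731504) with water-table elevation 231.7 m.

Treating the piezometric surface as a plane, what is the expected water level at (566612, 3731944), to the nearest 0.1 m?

232.9 m

∂h/∂x = (233.3 − 232.7) / (566777 − 566272) = +0.001188
∂h/∂y = (231.7 − 232.7) / (3731504 − 3732054) = +0.001818
h(566612, 3731944) = 232.7 + (+0.001188)·(340) + (+0.001818)·(-110) = 232.7 +0.404 -0.200 = 232.904 m.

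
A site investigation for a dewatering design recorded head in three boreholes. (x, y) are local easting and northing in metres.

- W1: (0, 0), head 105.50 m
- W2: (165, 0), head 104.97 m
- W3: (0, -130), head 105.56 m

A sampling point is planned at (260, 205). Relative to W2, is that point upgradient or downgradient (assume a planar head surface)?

∂h/∂x = (104.97 − 105.50) / (165 − 0) = -0.003212
∂h/∂y = (105.56 − 105.50) / (-130 − 0) = -0.0004615
Head at (260, 205) = 105.50 + (-0.003212)·(260) + (-0.0004615)·(205) = 104.57 m.
That is lower than the 104.97 m at W2, so the point is downgradient.

downgradient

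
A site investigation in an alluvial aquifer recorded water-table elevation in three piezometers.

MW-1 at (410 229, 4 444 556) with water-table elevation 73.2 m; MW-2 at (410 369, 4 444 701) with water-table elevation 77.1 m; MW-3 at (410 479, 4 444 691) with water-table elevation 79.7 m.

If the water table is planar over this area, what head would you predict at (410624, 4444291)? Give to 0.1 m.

81.7 m

Taking MW-1 as reference: MW-2−MW-1 = (140, 145, +3.9); MW-3−MW-1 = (250, 135, +6.5).
Solve a·Δx + b·Δy = Δh: det = 140·135 − 250·145 = -17350.
∂h/∂x = [(+3.9)·135 − (+6.5)·145] / -17350 = +0.02398
∂h/∂y = [140·(+6.5) − 250·(+3.9)] / -17350 = +0.003746
h(410624, 4444291) = 73.2 + (+0.02398)·(395) + (+0.003746)·(-265) = 73.2 +9.471 -0.993 = 81.678 m.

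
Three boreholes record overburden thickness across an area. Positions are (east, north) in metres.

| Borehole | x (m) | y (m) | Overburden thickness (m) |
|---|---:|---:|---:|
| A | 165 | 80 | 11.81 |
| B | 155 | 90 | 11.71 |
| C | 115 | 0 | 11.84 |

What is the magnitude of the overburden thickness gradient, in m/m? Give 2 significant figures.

0.0072 m/m

Taking A as reference: B−A = (-10, 10, -0.10); C−A = (-50, -80, +0.03).
Determinant of the coordinate differences = (-10)·(-80) − (-50)·10 = 1300.
∂d/∂x = [(-0.10)·(-80) − (+0.03)·10] / 1300 = +0.005923
∂d/∂y = [(-10)·(+0.03) − (-50)·(-0.10)] / 1300 = -0.004077
|∇f| = √(0.005923² + -0.004077²) = 0.007191 m/m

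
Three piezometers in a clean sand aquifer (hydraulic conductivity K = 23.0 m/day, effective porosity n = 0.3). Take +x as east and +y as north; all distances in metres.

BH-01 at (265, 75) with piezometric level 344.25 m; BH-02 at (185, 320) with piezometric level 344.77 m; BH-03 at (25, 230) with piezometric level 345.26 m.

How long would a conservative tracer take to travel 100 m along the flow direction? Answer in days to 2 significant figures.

With h = a·x + b·y + c and BH-01 as origin, the differences give:
  (-80)·a + 245·b = +0.52
  (-240)·a + 155·b = +1.01
Eliminate b (×155 and ×245, subtract): 46400·a = -166.850 → a = ∂h/∂x = -0.003596
Back-substitute: b = ∂h/∂y = +0.0009483.
|∇h| = √(-0.003596² + 0.0009483²) = 0.003719
Seepage velocity v = K·i/n = 23.0 × 0.003719 / 0.3 = 0.2851 m/day.
t = 100 / 0.2851 = 350.8 days.

350 days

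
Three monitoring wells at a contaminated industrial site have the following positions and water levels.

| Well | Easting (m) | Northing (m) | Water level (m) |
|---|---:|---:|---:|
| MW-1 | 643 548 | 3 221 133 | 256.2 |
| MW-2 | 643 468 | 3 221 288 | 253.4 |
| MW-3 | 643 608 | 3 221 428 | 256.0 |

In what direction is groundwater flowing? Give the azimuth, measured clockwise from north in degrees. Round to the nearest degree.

283°

With h = a·x + b·y + c and MW-1 as origin, the differences give:
  (-80)·a + 155·b = -2.8
  60·a + 295·b = -0.2
Eliminate b (×295 and ×155, subtract): -32900·a = -795.00 → a = ∂h/∂x = +0.02416
Back-substitute: b = ∂h/∂y = -0.005593.
Flow direction (−∇h) has components (-0.02416 E, +0.005593 N).
Azimuth = atan2(E, N) = atan2(-0.02416, +0.005593) = 283.0° ≈ 283°.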